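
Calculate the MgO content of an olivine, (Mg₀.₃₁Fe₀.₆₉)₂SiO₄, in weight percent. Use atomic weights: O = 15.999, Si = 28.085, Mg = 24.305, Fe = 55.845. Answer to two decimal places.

Molar mass of (Mg₀.₃₁Fe₀.₆₉)₂SiO₄ = 0.62*24.305 + 1.38*55.845 + 1*28.085 + 4*15.999 = 184.216 g/mol.
Each formula unit contains 0.62 Mg, equivalent to 0.62/1 = 0.6200 mol MgO.
M(MgO) = 1×24.305 + 1×15.999 = 40.304 g/mol.
Mass of MgO per formula unit = 0.6200 × 40.304 = 24.988 g.
MgO wt% = 24.988 / 184.216 × 100 = 13.56%.

13.56 wt%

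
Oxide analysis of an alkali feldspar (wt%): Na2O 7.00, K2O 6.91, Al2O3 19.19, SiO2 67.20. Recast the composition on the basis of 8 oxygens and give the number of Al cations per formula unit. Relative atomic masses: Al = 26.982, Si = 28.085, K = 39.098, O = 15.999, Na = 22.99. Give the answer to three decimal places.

7.00 wt% Na2O ÷ 61.979 g/mol = 0.11294 mol, giving 0.22588 Na and 0.11294 O.
6.91 wt% K2O ÷ 94.195 g/mol = 0.07336 mol, giving 0.14672 K and 0.07336 O.
19.19 wt% Al2O3 ÷ 101.961 g/mol = 0.18821 mol, giving 0.37642 Al and 0.56463 O.
67.20 wt% SiO2 ÷ 60.083 g/mol = 1.11845 mol, giving 1.11845 Si and 2.23690 O.
Oxygen sums to 2.98783; scaling by 8/2.98783 = 2.67753 puts the formula on 8 O.
Al: 0.37642 × 2.67753 = 1.008 atoms per formula unit.

1.008 Al apfu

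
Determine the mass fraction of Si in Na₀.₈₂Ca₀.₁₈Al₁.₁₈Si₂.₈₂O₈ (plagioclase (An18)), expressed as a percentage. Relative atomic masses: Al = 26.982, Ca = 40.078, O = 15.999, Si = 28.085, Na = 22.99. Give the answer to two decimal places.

29.88 weight percent

Molar mass of Na₀.₈₂Ca₀.₁₈Al₁.₁₈Si₂.₈₂O₈: 0.82×22.99 + 0.18×40.078 + 1.18×26.982 + 2.82×28.085 + 8×15.999 = 265.096 g/mol.
Mass of Si per formula unit: 2.82 × 28.085 = 79.200 g.
Weight fraction Si = 79.200 / 265.096 = 0.2988.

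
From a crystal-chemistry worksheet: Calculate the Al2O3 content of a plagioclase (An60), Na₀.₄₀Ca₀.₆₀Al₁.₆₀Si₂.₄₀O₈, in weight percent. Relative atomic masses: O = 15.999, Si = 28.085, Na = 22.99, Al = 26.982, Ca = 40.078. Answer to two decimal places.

30.01 wt%

M(Na₀.₄₀Ca₀.₆₀Al₁.₆₀Si₂.₄₀O₈) = 271.810 g/mol; M(Al2O3) = 101.961 g/mol.
Moles Al2O3 per formula unit = 1.60 Al ÷ 2 = 0.8000.
Al2O3 fraction = (0.8000 × 101.961) / 271.810 = 81.569/271.810 = 0.3001.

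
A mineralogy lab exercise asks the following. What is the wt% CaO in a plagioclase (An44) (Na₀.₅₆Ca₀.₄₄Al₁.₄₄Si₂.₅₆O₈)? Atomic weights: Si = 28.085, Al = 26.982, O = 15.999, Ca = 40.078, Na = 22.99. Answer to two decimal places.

9.16 wt%

M(Na₀.₅₆Ca₀.₄₄Al₁.₄₄Si₂.₅₆O₈) = 269.252 g/mol; M(CaO) = 56.077 g/mol.
Moles CaO per formula unit = 0.44 Ca ÷ 1 = 0.4400.
CaO fraction = (0.4400 × 56.077) / 269.252 = 24.674/269.252 = 0.0916.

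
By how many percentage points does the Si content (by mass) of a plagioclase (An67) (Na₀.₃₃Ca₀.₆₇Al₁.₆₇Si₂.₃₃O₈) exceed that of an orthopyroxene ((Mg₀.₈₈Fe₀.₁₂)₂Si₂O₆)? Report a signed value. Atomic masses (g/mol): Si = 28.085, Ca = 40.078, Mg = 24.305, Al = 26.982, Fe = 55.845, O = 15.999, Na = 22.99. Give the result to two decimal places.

M(Na₀.₃₃Ca₀.₆₇Al₁.₆₇Si₂.₃₃O₈) = 272.929 g/mol, so wt% Si = 65.438/272.929 × 100 = 23.98%.
M((Mg₀.₈₈Fe₀.₁₂)₂Si₂O₆) = 208.344 g/mol, so wt% Si = 56.170/208.344 × 100 = 26.96%.
23.98 − 26.96 = -2.98 pp.

-2.98 percentage points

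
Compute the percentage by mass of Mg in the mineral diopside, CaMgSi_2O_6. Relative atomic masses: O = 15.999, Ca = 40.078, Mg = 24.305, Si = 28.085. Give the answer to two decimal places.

11.22 mass %

Molar mass of CaMgSi_2O_6: 1×40.078 + 1×24.305 + 2×28.085 + 6×15.999 = 216.547 g/mol.
Mass of Mg per formula unit: 1 × 24.305 = 24.305 g.
Weight fraction Mg = 24.305 / 216.547 = 0.1122.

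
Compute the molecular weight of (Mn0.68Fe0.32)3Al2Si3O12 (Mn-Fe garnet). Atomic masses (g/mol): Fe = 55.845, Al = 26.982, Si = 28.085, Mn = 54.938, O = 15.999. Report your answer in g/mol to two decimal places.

The formula mass is the sum 2.04×54.938 + 0.96×55.845 + 2×26.982 + 3×28.085 + 12×15.999.

495.89 g/mol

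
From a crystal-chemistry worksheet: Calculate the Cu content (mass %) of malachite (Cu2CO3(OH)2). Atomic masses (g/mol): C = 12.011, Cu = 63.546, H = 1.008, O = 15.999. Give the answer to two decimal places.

Molar mass of Cu2CO3(OH)2: 2·63.546 + 1·12.011 + 5·15.999 + 2·1.008 = 221.114 g/mol.
Mass of Cu per formula unit: 2 × 63.546 = 127.092 g.
Weight fraction Cu = 127.092 / 221.114 = 0.5748.

57.48 mass %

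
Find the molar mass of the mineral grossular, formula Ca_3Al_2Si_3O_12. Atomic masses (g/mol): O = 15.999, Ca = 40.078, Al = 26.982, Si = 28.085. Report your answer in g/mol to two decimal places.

Ca: 3 × 40.078 = 120.2340
Al: 2 × 26.982 = 53.9640
Si: 3 × 28.085 = 84.2550
O: 12 × 15.999 = 191.9880
Summing the contributions gives the formula mass.

450.44 g/mol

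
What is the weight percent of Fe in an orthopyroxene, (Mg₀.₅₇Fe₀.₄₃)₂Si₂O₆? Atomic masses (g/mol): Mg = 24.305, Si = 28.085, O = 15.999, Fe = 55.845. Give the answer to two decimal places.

M((Mg₀.₅₇Fe₀.₄₃)₂Si₂O₆) = 227.898 g/mol.
Fe contributes 0.86 × 55.845 = 48.027 g per mole.
48.027/227.898 = 0.2107 → 21.07%.

21.07 weight percent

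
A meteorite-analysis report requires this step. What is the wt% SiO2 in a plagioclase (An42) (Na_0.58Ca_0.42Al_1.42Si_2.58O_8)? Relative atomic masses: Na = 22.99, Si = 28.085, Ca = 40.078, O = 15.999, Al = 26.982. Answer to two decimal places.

57.64 wt%

M(Na_0.58Ca_0.42Al_1.42Si_2.58O_8) = 268.933 g/mol; M(SiO2) = 60.083 g/mol.
Moles SiO2 per formula unit = 2.58 Si ÷ 1 = 2.5800.
SiO2 fraction = (2.5800 × 60.083) / 268.933 = 155.014/268.933 = 0.5764.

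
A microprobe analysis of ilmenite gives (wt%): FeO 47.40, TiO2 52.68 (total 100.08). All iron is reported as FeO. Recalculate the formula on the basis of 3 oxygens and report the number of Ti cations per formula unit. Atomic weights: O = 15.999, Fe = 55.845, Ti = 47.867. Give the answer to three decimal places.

47.40 wt% FeO ÷ 71.844 g/mol = 0.65976 mol, giving 0.65976 Fe and 0.65976 O.
52.68 wt% TiO2 ÷ 79.865 g/mol = 0.65961 mol, giving 0.65961 Ti and 1.31922 O.
Oxygen sums to 1.97898; scaling by 3/1.97898 = 1.51593 puts the formula on 3 O.
Ti: 0.65961 × 1.51593 = 1.000 atoms per formula unit.

1.000 Ti apfu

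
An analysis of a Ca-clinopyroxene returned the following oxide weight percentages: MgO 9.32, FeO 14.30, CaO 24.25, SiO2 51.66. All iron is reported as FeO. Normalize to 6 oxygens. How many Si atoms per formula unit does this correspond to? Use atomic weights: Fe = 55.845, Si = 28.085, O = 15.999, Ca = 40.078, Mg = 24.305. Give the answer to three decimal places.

1.998 Si apfu

9.32 wt% MgO ÷ 40.304 g/mol = 0.23124 mol, giving 0.23124 Mg and 0.23124 O.
14.30 wt% FeO ÷ 71.844 g/mol = 0.19904 mol, giving 0.19904 Fe and 0.19904 O.
24.25 wt% CaO ÷ 56.077 g/mol = 0.43244 mol, giving 0.43244 Ca and 0.43244 O.
51.66 wt% SiO2 ÷ 60.083 g/mol = 0.85981 mol, giving 0.85981 Si and 1.71962 O.
Oxygen sums to 2.58234; scaling by 6/2.58234 = 2.32347 puts the formula on 6 O.
Si: 0.85981 × 2.32347 = 1.998 atoms per formula unit.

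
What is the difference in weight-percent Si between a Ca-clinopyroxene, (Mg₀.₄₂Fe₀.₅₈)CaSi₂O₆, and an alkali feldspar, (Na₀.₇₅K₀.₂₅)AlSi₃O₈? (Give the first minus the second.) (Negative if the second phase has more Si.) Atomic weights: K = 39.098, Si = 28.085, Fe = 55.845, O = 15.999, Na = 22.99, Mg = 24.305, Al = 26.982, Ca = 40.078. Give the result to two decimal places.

-7.73 percentage points

First mineral: 56.170 g Si in 234.840 g formula = 23.92 wt% Si.
Second mineral: 84.255 g Si in 266.246 g formula = 31.65 wt% Si.
23.92% − 31.65% gives a difference of -7.73 percentage points.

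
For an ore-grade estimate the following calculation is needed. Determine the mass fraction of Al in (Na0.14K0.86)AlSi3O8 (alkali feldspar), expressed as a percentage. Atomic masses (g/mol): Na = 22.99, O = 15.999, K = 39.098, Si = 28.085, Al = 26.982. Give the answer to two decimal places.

9.77 wt%

Molar mass of (Na0.14K0.86)AlSi3O8: 0.14×22.99 + 0.86×39.098 + 1×26.982 + 3×28.085 + 8×15.999 = 276.072 g/mol.
Mass of Al per formula unit: 1 × 26.982 = 26.982 g.
Weight fraction Al = 26.982 / 276.072 = 0.0977.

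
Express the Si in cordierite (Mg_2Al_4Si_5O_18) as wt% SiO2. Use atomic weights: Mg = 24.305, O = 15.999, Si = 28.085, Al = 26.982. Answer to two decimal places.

51.36 wt%

Formula mass = 584.945 g/mol.
5 Si → 5.0000 mol SiO2 per formula unit; M(SiO2) = 60.083, so SiO2 mass = 300.415 g.
300.415/584.945 × 100 = 51.36 wt%.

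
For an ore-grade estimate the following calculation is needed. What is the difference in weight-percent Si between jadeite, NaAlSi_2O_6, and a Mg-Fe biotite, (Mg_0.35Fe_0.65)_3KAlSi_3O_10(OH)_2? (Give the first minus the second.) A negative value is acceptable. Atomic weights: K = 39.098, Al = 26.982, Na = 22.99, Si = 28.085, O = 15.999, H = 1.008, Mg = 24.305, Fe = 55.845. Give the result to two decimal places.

10.19 percentage points

Si in NaAlSi_2O_6: molar mass 202.136 g/mol; 2×28.085 = 56.170 g → 27.79 wt%.
Si in (Mg_0.35Fe_0.65)_3KAlSi_3O_10(OH)_2: molar mass 478.757 g/mol; 3×28.085 = 84.255 g → 17.60 wt%.
Difference = 27.79 − 17.60 = 10.19 percentage points.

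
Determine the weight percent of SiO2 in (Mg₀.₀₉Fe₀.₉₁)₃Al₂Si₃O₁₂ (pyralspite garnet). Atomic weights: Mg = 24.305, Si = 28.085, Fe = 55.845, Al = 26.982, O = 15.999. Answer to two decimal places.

Molar mass of (Mg₀.₀₉Fe₀.₉₁)₃Al₂Si₃O₁₂ = 0.27×24.305 + 2.73×55.845 + 2×26.982 + 3×28.085 + 12×15.999 = 489.226 g/mol.
Each formula unit contains 3 Si, equivalent to 3/1 = 3.0000 mol SiO2.
M(SiO2) = 1×28.085 + 2×15.999 = 60.083 g/mol.
Mass of SiO2 per formula unit = 3.0000 × 60.083 = 180.249 g.
SiO2 wt% = 180.249 / 489.226 × 100 = 36.84%.

36.84 wt%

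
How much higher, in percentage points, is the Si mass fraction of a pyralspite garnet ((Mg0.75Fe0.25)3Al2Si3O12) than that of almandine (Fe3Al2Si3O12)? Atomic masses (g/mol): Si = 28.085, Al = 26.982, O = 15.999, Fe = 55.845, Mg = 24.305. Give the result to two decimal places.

2.81 percentage points

Si in (Mg0.75Fe0.25)3Al2Si3O12: molar mass 426.777 g/mol; 3×28.085 = 84.255 g → 19.74 wt%.
Si in Fe3Al2Si3O12: molar mass 497.742 g/mol; 3×28.085 = 84.255 g → 16.93 wt%.
Difference = 19.74 − 16.93 = 2.81 percentage points.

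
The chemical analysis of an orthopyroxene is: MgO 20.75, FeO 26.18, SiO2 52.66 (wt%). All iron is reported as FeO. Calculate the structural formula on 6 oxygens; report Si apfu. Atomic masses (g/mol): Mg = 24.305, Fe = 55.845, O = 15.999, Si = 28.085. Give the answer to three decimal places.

MgO (M=40.304): mol = 0.51484; Mg = 0.51484, O = 0.51484.
FeO (M=71.844): mol = 0.36440; Fe = 0.36440, O = 0.36440.
SiO2 (M=60.083): mol = 0.87645; Si = 0.87645, O = 1.75290.
ΣO = 2.63214; factor = 6/ΣO = 2.27951.
Si apfu = 0.87645 × 2.27951 = 1.998.

1.998 Si apfu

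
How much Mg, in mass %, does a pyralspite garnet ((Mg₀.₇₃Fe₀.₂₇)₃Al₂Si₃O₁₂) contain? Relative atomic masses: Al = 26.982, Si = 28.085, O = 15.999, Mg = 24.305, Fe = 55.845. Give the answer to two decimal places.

M((Mg₀.₇₃Fe₀.₂₇)₃Al₂Si₃O₁₂) = 428.669 g/mol.
Mg contributes 2.19 × 24.305 = 53.228 g per mole.
53.228/428.669 = 0.1242 → 12.42%.

12.42 mass %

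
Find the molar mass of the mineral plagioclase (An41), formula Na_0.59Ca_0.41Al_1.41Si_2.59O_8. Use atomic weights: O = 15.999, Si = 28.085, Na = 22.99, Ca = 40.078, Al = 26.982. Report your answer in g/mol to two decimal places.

268.77 g/mol

The formula mass is the sum 0.59(22.99) + 0.41(40.078) + 1.41(26.982) + 2.59(28.085) + 8(15.999).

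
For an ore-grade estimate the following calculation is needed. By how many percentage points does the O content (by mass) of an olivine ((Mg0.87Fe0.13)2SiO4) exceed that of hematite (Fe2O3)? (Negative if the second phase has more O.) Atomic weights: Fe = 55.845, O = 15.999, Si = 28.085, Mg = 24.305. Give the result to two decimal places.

M((Mg0.87Fe0.13)2SiO4) = 148.891 g/mol, so wt% O = 63.996/148.891 × 100 = 42.98%.
M(Fe2O3) = 159.687 g/mol, so wt% O = 47.997/159.687 × 100 = 30.06%.
42.98 − 30.06 = 12.92 pp.

12.92 percentage points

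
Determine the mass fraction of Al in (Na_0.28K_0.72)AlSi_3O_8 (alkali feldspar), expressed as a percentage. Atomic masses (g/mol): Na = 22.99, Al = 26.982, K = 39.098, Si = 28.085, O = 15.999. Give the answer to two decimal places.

9.85 mass %

M((Na_0.28K_0.72)AlSi_3O_8) = 273.817 g/mol.
Al contributes 1 × 26.982 = 26.982 g per mole.
26.982/273.817 = 0.0985 → 9.85%.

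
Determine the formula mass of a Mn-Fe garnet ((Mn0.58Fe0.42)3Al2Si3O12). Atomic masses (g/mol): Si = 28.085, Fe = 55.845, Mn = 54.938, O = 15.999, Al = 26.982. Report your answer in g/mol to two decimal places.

Mn: 1.74 × 54.938 = 95.5921
Fe: 1.26 × 55.845 = 70.3647
Al: 2 × 26.982 = 53.9640
Si: 3 × 28.085 = 84.2550
O: 12 × 15.999 = 191.9880
Summing the contributions gives the formula mass.

496.16 g/mol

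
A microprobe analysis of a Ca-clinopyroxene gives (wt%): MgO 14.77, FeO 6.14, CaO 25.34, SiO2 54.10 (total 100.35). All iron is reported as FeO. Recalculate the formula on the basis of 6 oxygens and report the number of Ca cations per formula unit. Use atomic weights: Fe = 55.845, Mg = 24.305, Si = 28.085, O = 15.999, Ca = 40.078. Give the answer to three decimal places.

MgO: 14.77/40.304 = 0.36646 mol → 0.36646 mol Mg, 0.36646 mol O.
FeO: 6.14/71.844 = 0.08546 mol → 0.08546 mol Fe, 0.08546 mol O.
CaO: 25.34/56.077 = 0.45188 mol → 0.45188 mol Ca, 0.45188 mol O.
SiO2: 54.10/60.083 = 0.90042 mol → 0.90042 mol Si, 1.80084 mol O.
Total oxygen = 2.70464 mol. Normalization factor = 6/2.70464 = 2.21841.
Ca per 6 O = 0.45188 × 2.21841 = 1.002.

1.002 Ca apfu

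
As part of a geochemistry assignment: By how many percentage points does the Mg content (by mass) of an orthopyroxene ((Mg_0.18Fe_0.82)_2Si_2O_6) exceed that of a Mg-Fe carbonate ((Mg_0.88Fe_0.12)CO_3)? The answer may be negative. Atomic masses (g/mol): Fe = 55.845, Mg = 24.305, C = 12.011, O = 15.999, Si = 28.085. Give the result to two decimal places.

-20.81 percentage points

Mg in (Mg_0.18Fe_0.82)_2Si_2O_6: molar mass 252.500 g/mol; 0.36×24.305 = 8.750 g → 3.47 wt%.
Mg in (Mg_0.88Fe_0.12)CO_3: molar mass 88.098 g/mol; 0.88×24.305 = 21.388 g → 24.28 wt%.
Difference = 3.47 − 24.28 = -20.81 percentage points.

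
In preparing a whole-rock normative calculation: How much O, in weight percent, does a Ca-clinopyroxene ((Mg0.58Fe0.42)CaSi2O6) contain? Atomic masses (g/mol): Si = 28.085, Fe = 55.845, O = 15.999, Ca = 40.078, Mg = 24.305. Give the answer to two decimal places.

M((Mg0.58Fe0.42)CaSi2O6) = 229.794 g/mol.
O contributes 6 × 15.999 = 95.994 g per mole.
95.994/229.794 = 0.4177 → 41.77%.

41.77 weight percent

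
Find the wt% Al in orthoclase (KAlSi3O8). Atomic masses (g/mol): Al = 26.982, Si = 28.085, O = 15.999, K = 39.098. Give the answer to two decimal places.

Molar mass of KAlSi3O8: 1·39.098 + 1·26.982 + 3·28.085 + 8·15.999 = 278.327 g/mol.
Mass of Al per formula unit: 1 × 26.982 = 26.982 g.
Weight fraction Al = 26.982 / 278.327 = 0.0969.

9.69 weight percent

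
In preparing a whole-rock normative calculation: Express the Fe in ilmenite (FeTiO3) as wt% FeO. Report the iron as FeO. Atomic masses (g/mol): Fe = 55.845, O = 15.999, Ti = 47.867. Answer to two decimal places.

47.36 wt%

M(FeTiO3) = 151.709 g/mol; M(FeO) = 71.844 g/mol.
Moles FeO per formula unit = 1 Fe ÷ 1 = 1.0000.
FeO fraction = (1.0000 × 71.844) / 151.709 = 71.844/151.709 = 0.4736.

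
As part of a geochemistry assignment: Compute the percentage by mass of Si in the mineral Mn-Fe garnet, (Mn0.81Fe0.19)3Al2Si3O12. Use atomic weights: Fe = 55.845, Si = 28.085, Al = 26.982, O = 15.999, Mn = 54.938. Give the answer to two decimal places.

17.00 weight percent

M((Mn0.81Fe0.19)3Al2Si3O12) = 495.538 g/mol.
Si contributes 3 × 28.085 = 84.255 g per mole.
84.255/495.538 = 0.1700 → 17.00%.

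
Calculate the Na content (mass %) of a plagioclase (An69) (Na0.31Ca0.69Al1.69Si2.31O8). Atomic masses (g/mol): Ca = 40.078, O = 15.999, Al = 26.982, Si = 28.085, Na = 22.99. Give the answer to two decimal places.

Molar mass of Na0.31Ca0.69Al1.69Si2.31O8: 0.31·22.99 + 0.69·40.078 + 1.69·26.982 + 2.31·28.085 + 8·15.999 = 273.249 g/mol.
Mass of Na per formula unit: 0.31 × 22.99 = 7.127 g.
Weight fraction Na = 7.127 / 273.249 = 0.0261.

2.61 mass %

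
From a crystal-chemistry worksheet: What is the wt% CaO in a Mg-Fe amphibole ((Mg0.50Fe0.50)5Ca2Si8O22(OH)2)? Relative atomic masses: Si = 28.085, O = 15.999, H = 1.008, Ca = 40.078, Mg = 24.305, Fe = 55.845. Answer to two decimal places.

Formula mass = 891.203 g/mol.
2 Ca → 2.0000 mol CaO per formula unit; M(CaO) = 56.077, so CaO mass = 112.154 g.
112.154/891.203 × 100 = 12.58 wt%.

12.58 wt%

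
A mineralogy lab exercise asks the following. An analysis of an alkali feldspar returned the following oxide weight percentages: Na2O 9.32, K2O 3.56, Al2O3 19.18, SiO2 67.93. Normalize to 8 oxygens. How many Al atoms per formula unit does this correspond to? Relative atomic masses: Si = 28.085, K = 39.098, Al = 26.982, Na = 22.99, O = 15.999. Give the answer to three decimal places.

0.999 Al apfu

Na2O: 9.32/61.979 = 0.15037 mol → 0.30074 mol Na, 0.15037 mol O.
K2O: 3.56/94.195 = 0.03779 mol → 0.07558 mol K, 0.03779 mol O.
Al2O3: 19.18/101.961 = 0.18811 mol → 0.37622 mol Al, 0.56433 mol O.
SiO2: 67.93/60.083 = 1.13060 mol → 1.13060 mol Si, 2.26120 mol O.
Total oxygen = 3.01369 mol. Normalization factor = 8/3.01369 = 2.65455.
Al per 8 O = 0.37622 × 2.65455 = 0.999.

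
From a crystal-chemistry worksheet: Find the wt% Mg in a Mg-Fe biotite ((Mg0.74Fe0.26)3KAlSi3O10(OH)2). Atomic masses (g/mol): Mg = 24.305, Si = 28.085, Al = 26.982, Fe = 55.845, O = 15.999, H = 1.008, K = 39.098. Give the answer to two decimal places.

12.21 wt%

Molar mass of (Mg0.74Fe0.26)3KAlSi3O10(OH)2: 2.22×24.305 + 0.78×55.845 + 1×39.098 + 1×26.982 + 3×28.085 + 12×15.999 + 2×1.008 = 441.855 g/mol.
Mass of Mg per formula unit: 2.22 × 24.305 = 53.957 g.
Weight fraction Mg = 53.957 / 441.855 = 0.1221.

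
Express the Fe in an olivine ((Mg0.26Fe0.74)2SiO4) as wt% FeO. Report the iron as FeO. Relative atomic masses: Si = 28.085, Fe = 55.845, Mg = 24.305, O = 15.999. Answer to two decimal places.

56.75 wt%

Formula mass = 187.370 g/mol.
1.48 Fe → 1.4800 mol FeO per formula unit; M(FeO) = 71.844, so FeO mass = 106.329 g.
106.329/187.370 × 100 = 56.75 wt%.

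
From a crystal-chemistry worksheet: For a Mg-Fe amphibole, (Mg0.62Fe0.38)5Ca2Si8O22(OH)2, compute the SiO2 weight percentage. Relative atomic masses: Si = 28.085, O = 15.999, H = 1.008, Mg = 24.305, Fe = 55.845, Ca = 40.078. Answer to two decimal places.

Molar mass of (Mg0.62Fe0.38)5Ca2Si8O22(OH)2 = 3.10·24.305 + 1.90·55.845 + 2·40.078 + 8·28.085 + 24·15.999 + 2·1.008 = 872.279 g/mol.
Each formula unit contains 8 Si, equivalent to 8/1 = 8.0000 mol SiO2.
M(SiO2) = 1×28.085 + 2×15.999 = 60.083 g/mol.
Mass of SiO2 per formula unit = 8.0000 × 60.083 = 480.664 g.
SiO2 wt% = 480.664 / 872.279 × 100 = 55.10%.

55.10 wt%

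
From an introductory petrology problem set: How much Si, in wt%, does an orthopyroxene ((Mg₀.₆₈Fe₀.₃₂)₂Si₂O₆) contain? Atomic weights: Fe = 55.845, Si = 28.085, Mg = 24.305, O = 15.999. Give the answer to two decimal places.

Formula mass = 1.36×24.305 + 0.64×55.845 + 2×28.085 + 6×15.999 = 220.960 g/mol, of which 56.170 g is Si.
So Si makes up 56.170/220.960 = 0.2542 of the mass, i.e. 25.42%.

25.42 wt%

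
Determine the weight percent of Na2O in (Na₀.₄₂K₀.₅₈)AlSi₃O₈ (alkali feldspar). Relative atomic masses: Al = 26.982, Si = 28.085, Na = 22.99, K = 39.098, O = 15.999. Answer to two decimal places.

M((Na₀.₄₂K₀.₅₈)AlSi₃O₈) = 271.562 g/mol; M(Na2O) = 61.979 g/mol.
Moles Na2O per formula unit = 0.42 Na ÷ 2 = 0.2100.
Na2O fraction = (0.2100 × 61.979) / 271.562 = 13.016/271.562 = 0.0479.

4.79 wt%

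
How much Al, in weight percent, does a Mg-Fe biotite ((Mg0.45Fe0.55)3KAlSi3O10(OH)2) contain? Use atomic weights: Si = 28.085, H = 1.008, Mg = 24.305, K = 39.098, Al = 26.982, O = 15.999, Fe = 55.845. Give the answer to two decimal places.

M((Mg0.45Fe0.55)3KAlSi3O10(OH)2) = 469.295 g/mol.
Al contributes 1 × 26.982 = 26.982 g per mole.
26.982/469.295 = 0.0575 → 5.75%.

5.75 weight percent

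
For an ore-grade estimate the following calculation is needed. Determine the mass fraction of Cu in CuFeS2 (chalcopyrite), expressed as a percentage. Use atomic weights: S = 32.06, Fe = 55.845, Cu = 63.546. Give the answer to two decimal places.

Formula mass = 1×63.546 + 1×55.845 + 2×32.06 = 183.511 g/mol, of which 63.546 g is Cu.
So Cu makes up 63.546/183.511 = 0.3463 of the mass, i.e. 34.63%.

34.63 weight percent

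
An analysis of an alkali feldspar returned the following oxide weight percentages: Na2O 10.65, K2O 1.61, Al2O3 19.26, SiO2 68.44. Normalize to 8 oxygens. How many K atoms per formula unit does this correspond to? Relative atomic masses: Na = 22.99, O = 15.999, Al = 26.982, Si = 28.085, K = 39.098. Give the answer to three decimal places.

10.65 wt% Na2O ÷ 61.979 g/mol = 0.17183 mol, giving 0.34366 Na and 0.17183 O.
1.61 wt% K2O ÷ 94.195 g/mol = 0.01709 mol, giving 0.03418 K and 0.01709 O.
19.26 wt% Al2O3 ÷ 101.961 g/mol = 0.18890 mol, giving 0.37780 Al and 0.56670 O.
68.44 wt% SiO2 ÷ 60.083 g/mol = 1.13909 mol, giving 1.13909 Si and 2.27818 O.
Oxygen sums to 3.03380; scaling by 8/3.03380 = 2.63696 puts the formula on 8 O.
K: 0.03418 × 2.63696 = 0.090 atoms per formula unit.

0.090 K apfu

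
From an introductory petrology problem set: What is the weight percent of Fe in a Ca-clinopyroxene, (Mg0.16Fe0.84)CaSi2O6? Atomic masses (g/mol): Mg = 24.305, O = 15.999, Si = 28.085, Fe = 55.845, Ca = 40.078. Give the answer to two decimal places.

19.30 weight percent

M((Mg0.16Fe0.84)CaSi2O6) = 243.041 g/mol.
Fe contributes 0.84 × 55.845 = 46.910 g per mole.
46.910/243.041 = 0.1930 → 19.30%.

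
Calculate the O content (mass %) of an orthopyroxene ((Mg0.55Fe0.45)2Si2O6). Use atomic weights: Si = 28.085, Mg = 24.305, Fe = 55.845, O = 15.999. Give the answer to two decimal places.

41.89 mass %

M((Mg0.55Fe0.45)2Si2O6) = 229.160 g/mol.
O contributes 6 × 15.999 = 95.994 g per mole.
95.994/229.160 = 0.4189 → 41.89%.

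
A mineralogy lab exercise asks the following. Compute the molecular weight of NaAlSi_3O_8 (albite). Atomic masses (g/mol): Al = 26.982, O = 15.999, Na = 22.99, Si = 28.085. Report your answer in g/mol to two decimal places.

Na: 1 × 22.99 = 22.9900
Al: 1 × 26.982 = 26.9820
Si: 3 × 28.085 = 84.2550
O: 8 × 15.999 = 127.9920
Summing the contributions gives the formula mass.

262.22 g/mol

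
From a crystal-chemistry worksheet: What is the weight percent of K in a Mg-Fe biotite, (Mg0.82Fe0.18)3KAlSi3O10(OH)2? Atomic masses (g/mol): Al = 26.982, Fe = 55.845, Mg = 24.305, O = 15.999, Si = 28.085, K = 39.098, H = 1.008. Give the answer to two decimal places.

Molar mass of (Mg0.82Fe0.18)3KAlSi3O10(OH)2: 2.46·24.305 + 0.54·55.845 + 1·39.098 + 1·26.982 + 3·28.085 + 12·15.999 + 2·1.008 = 434.286 g/mol.
Mass of K per formula unit: 1 × 39.098 = 39.098 g.
Weight fraction K = 39.098 / 434.286 = 0.0900.

9.00 wt%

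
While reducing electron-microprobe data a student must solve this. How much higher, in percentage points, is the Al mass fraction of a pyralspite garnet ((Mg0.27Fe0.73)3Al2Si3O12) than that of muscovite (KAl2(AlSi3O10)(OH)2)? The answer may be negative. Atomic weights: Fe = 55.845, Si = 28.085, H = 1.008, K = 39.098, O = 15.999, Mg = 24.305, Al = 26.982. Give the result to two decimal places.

First mineral: 53.964 g Al in 472.195 g formula = 11.43 wt% Al.
Second mineral: 80.946 g Al in 398.303 g formula = 20.32 wt% Al.
11.43% − 20.32% gives a difference of -8.89 percentage points.

-8.89 percentage points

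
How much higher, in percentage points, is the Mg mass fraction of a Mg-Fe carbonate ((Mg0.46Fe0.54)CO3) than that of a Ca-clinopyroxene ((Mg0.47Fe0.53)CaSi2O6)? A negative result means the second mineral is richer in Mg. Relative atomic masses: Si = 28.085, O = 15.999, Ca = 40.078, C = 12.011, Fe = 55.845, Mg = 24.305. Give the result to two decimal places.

6.13 percentage points

Mg in (Mg0.46Fe0.54)CO3: molar mass 101.345 g/mol; 0.46×24.305 = 11.180 g → 11.03 wt%.
Mg in (Mg0.47Fe0.53)CaSi2O6: molar mass 233.263 g/mol; 0.47×24.305 = 11.423 g → 4.90 wt%.
Difference = 11.03 − 4.90 = 6.13 percentage points.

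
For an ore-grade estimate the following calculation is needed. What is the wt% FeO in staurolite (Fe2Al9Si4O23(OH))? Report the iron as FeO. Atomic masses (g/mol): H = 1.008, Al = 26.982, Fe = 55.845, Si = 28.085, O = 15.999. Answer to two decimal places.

M(Fe2Al9Si4O23(OH)) = 851.852 g/mol; M(FeO) = 71.844 g/mol.
Moles FeO per formula unit = 2 Fe ÷ 1 = 2.0000.
FeO fraction = (2.0000 × 71.844) / 851.852 = 143.688/851.852 = 0.1687.

16.87 wt%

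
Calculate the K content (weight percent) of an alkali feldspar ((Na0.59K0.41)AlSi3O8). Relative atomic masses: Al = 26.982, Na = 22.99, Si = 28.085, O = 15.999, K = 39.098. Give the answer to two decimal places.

5.96 weight percent

Formula mass = 0.59*22.99 + 0.41*39.098 + 1*26.982 + 3*28.085 + 8*15.999 = 268.823 g/mol, of which 16.030 g is K.
So K makes up 16.030/268.823 = 0.0596 of the mass, i.e. 5.96%.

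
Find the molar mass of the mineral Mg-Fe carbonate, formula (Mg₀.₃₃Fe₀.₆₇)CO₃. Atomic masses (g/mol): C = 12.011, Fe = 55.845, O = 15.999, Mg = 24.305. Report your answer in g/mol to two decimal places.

105.44 g/mol

The formula mass is the sum 0.33*24.305 + 0.67*55.845 + 1*12.011 + 3*15.999.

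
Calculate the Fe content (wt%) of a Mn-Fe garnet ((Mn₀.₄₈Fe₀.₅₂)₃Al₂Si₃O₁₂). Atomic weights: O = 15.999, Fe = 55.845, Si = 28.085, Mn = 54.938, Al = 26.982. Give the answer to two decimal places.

17.55 wt%

Molar mass of (Mn₀.₄₈Fe₀.₅₂)₃Al₂Si₃O₁₂: 1.44*54.938 + 1.56*55.845 + 2*26.982 + 3*28.085 + 12*15.999 = 496.436 g/mol.
Mass of Fe per formula unit: 1.56 × 55.845 = 87.118 g.
Weight fraction Fe = 87.118 / 496.436 = 0.1755.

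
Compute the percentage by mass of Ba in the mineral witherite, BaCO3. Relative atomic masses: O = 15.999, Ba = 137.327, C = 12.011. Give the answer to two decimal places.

M(BaCO3) = 197.335 g/mol.
Ba contributes 1 × 137.327 = 137.327 g per mole.
137.327/197.335 = 0.6959 → 69.59%.

69.59 weight percent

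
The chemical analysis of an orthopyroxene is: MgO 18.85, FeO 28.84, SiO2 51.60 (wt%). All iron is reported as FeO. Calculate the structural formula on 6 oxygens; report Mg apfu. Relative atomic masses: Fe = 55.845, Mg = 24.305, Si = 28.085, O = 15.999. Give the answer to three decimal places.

1.085 Mg apfu

MgO: 18.85/40.304 = 0.46770 mol → 0.46770 mol Mg, 0.46770 mol O.
FeO: 28.84/71.844 = 0.40143 mol → 0.40143 mol Fe, 0.40143 mol O.
SiO2: 51.60/60.083 = 0.85881 mol → 0.85881 mol Si, 1.71762 mol O.
Total oxygen = 2.58675 mol. Normalization factor = 6/2.58675 = 2.31951.
Mg per 6 O = 0.46770 × 2.31951 = 1.085.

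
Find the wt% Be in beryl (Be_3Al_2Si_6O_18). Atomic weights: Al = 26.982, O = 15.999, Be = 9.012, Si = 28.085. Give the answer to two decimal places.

Formula mass = 3*9.012 + 2*26.982 + 6*28.085 + 18*15.999 = 537.492 g/mol, of which 27.036 g is Be.
So Be makes up 27.036/537.492 = 0.0503 of the mass, i.e. 5.03%.

5.03 mass %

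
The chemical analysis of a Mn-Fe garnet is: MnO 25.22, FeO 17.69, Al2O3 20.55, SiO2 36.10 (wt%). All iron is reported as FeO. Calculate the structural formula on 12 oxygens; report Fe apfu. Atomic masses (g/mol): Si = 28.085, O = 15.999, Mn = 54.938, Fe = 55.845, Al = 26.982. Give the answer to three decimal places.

MnO: 25.22/70.937 = 0.35553 mol → 0.35553 mol Mn, 0.35553 mol O.
FeO: 17.69/71.844 = 0.24623 mol → 0.24623 mol Fe, 0.24623 mol O.
Al2O3: 20.55/101.961 = 0.20155 mol → 0.40310 mol Al, 0.60465 mol O.
SiO2: 36.10/60.083 = 0.60084 mol → 0.60084 mol Si, 1.20168 mol O.
Total oxygen = 2.40809 mol. Normalization factor = 12/2.40809 = 4.98320.
Fe per 12 O = 0.24623 × 4.98320 = 1.227.

1.227 Fe apfu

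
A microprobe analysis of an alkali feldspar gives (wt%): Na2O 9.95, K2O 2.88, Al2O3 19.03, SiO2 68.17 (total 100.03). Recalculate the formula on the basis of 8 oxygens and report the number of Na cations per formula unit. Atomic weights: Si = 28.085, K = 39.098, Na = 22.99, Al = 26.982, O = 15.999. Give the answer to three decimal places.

9.95 wt% Na2O ÷ 61.979 g/mol = 0.16054 mol, giving 0.32108 Na and 0.16054 O.
2.88 wt% K2O ÷ 94.195 g/mol = 0.03057 mol, giving 0.06114 K and 0.03057 O.
19.03 wt% Al2O3 ÷ 101.961 g/mol = 0.18664 mol, giving 0.37328 Al and 0.55992 O.
68.17 wt% SiO2 ÷ 60.083 g/mol = 1.13460 mol, giving 1.13460 Si and 2.26920 O.
Oxygen sums to 3.02023; scaling by 8/3.02023 = 2.64880 puts the formula on 8 O.
Na: 0.32108 × 2.64880 = 0.850 atoms per formula unit.

0.850 Na apfu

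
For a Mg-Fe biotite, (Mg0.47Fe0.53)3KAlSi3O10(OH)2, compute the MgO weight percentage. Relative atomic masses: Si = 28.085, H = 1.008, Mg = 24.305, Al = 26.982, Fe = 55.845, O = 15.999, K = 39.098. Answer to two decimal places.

12.16 wt%

M((Mg0.47Fe0.53)3KAlSi3O10(OH)2) = 467.403 g/mol; M(MgO) = 40.304 g/mol.
Moles MgO per formula unit = 1.41 Mg ÷ 1 = 1.4100.
MgO fraction = (1.4100 × 40.304) / 467.403 = 56.829/467.403 = 0.1216.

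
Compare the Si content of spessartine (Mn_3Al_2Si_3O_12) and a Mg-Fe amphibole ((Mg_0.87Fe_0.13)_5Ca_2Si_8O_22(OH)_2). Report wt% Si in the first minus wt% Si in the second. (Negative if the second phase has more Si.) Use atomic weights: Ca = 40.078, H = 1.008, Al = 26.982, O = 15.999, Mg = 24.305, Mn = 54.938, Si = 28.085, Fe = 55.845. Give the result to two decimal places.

-9.96 percentage points

M(Mn_3Al_2Si_3O_12) = 495.021 g/mol, so wt% Si = 84.255/495.021 × 100 = 17.02%.
M((Mg_0.87Fe_0.13)_5Ca_2Si_8O_22(OH)_2) = 832.854 g/mol, so wt% Si = 224.680/832.854 × 100 = 26.98%.
17.02 − 26.98 = -9.96 pp.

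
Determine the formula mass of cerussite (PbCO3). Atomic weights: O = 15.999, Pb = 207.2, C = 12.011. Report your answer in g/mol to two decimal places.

Pb: 1 × 207.2 = 207.2000
C: 1 × 12.011 = 12.0110
O: 3 × 15.999 = 47.9970
Summing the contributions gives the formula mass.

267.21 g/mol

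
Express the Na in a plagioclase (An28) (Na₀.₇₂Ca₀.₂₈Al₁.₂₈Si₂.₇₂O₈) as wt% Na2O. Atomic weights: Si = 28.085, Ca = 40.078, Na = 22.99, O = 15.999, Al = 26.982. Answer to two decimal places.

Formula mass = 266.695 g/mol.
0.72 Na → 0.3600 mol Na2O per formula unit; M(Na2O) = 61.979, so Na2O mass = 22.312 g.
22.312/266.695 × 100 = 8.37 wt%.

8.37 wt%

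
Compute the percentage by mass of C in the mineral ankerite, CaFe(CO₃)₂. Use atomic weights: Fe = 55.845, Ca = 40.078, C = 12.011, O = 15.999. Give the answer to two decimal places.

M(CaFe(CO₃)₂) = 215.939 g/mol.
C contributes 2 × 12.011 = 24.022 g per mole.
24.022/215.939 = 0.1112 → 11.12%.

11.12 wt%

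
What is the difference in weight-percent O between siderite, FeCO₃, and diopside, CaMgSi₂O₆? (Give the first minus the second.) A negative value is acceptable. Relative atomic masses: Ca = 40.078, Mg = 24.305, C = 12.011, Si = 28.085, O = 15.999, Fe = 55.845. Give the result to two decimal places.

-2.90 percentage points

First mineral: 47.997 g O in 115.853 g formula = 41.43 wt% O.
Second mineral: 95.994 g O in 216.547 g formula = 44.33 wt% O.
41.43% − 44.33% gives a difference of -2.90 percentage points.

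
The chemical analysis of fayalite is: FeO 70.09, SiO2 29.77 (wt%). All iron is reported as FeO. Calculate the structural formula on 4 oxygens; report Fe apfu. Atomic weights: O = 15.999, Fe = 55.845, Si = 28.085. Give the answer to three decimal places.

1.984 Fe apfu

FeO (M=71.844): mol = 0.97559; Fe = 0.97559, O = 0.97559.
SiO2 (M=60.083): mol = 0.49548; Si = 0.49548, O = 0.99096.
ΣO = 1.96655; factor = 4/ΣO = 2.03402.
Fe apfu = 0.97559 × 2.03402 = 1.984.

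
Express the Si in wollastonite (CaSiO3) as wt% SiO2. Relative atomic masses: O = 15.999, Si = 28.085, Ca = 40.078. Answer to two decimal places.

51.72 wt%

Formula mass = 116.160 g/mol.
1 Si → 1.0000 mol SiO2 per formula unit; M(SiO2) = 60.083, so SiO2 mass = 60.083 g.
60.083/116.160 × 100 = 51.72 wt%.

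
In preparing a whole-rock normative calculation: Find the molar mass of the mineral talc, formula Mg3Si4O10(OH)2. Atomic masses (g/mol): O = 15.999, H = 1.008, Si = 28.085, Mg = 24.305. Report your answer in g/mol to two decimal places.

The formula mass is the sum 3×24.305 + 4×28.085 + 12×15.999 + 2×1.008.

379.26 g/mol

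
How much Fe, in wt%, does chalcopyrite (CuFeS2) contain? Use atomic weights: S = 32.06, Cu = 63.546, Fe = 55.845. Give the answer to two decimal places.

Formula mass = 1·63.546 + 1·55.845 + 2·32.06 = 183.511 g/mol, of which 55.845 g is Fe.
So Fe makes up 55.845/183.511 = 0.3043 of the mass, i.e. 30.43%.

30.43 wt%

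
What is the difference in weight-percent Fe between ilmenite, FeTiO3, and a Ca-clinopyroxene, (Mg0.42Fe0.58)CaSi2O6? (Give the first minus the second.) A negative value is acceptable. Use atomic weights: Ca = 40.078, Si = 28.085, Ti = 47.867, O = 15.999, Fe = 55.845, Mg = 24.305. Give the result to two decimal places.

23.02 percentage points

First mineral: 55.845 g Fe in 151.709 g formula = 36.81 wt% Fe.
Second mineral: 32.390 g Fe in 234.840 g formula = 13.79 wt% Fe.
36.81% − 13.79% gives a difference of 23.02 percentage points.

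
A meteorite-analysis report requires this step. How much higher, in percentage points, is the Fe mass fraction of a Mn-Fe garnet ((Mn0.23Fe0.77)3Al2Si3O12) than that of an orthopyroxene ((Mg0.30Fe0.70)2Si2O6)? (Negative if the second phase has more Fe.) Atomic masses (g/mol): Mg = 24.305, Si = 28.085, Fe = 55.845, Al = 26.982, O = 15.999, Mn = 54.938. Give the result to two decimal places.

Fe in (Mn0.23Fe0.77)3Al2Si3O12: molar mass 497.116 g/mol; 2.31×55.845 = 129.002 g → 25.95 wt%.
Fe in (Mg0.30Fe0.70)2Si2O6: molar mass 244.930 g/mol; 1.40×55.845 = 78.183 g → 31.92 wt%.
Difference = 25.95 − 31.92 = -5.97 percentage points.

-5.97 percentage points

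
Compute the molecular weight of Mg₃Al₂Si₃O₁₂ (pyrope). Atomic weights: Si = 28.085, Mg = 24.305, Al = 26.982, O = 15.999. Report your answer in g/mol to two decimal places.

Mg: 3 × 24.305 = 72.9150
Al: 2 × 26.982 = 53.9640
Si: 3 × 28.085 = 84.2550
O: 12 × 15.999 = 191.9880
Summing the contributions gives the formula mass.

403.12 g/mol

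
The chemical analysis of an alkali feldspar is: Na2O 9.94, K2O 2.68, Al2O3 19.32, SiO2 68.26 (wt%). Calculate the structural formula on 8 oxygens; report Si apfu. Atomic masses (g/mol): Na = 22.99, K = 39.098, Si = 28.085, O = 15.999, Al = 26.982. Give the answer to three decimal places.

3.000 Si apfu

Na2O (M=61.979): mol = 0.16038; Na = 0.32076, O = 0.16038.
K2O (M=94.195): mol = 0.02845; K = 0.05690, O = 0.02845.
Al2O3 (M=101.961): mol = 0.18948; Al = 0.37896, O = 0.56844.
SiO2 (M=60.083): mol = 1.13610; Si = 1.13610, O = 2.27220.
ΣO = 3.02947; factor = 8/ΣO = 2.64073.
Si apfu = 1.13610 × 2.64073 = 3.000.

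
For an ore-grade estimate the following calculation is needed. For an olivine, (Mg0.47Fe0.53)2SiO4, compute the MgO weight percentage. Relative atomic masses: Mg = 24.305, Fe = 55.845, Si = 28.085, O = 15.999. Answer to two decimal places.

M((Mg0.47Fe0.53)2SiO4) = 174.123 g/mol; M(MgO) = 40.304 g/mol.
Moles MgO per formula unit = 0.94 Mg ÷ 1 = 0.9400.
MgO fraction = (0.9400 × 40.304) / 174.123 = 37.886/174.123 = 0.2176.

21.76 wt%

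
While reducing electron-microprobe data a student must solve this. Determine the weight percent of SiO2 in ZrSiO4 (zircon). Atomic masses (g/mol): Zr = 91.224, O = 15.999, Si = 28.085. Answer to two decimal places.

Molar mass of ZrSiO4 = 1×91.224 + 1×28.085 + 4×15.999 = 183.305 g/mol.
Each formula unit contains 1 Si, equivalent to 1/1 = 1.0000 mol SiO2.
M(SiO2) = 1×28.085 + 2×15.999 = 60.083 g/mol.
Mass of SiO2 per formula unit = 1.0000 × 60.083 = 60.083 g.
SiO2 wt% = 60.083 / 183.305 × 100 = 32.78%.

32.78 wt%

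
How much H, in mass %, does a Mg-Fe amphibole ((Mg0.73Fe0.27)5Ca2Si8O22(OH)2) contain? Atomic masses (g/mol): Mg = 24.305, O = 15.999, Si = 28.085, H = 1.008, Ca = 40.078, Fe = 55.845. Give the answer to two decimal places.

0.24 mass %

Formula mass = 3.65·24.305 + 1.35·55.845 + 2·40.078 + 8·28.085 + 24·15.999 + 2·1.008 = 854.932 g/mol, of which 2.016 g is H.
So H makes up 2.016/854.932 = 0.0024 of the mass, i.e. 0.24%.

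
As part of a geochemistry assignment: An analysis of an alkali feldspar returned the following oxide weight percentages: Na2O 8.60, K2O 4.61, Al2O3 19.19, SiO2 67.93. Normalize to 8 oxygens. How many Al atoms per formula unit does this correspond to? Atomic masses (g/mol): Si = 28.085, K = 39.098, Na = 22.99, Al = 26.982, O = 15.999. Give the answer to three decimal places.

8.60 wt% Na2O ÷ 61.979 g/mol = 0.13876 mol, giving 0.27752 Na and 0.13876 O.
4.61 wt% K2O ÷ 94.195 g/mol = 0.04894 mol, giving 0.09788 K and 0.04894 O.
19.19 wt% Al2O3 ÷ 101.961 g/mol = 0.18821 mol, giving 0.37642 Al and 0.56463 O.
67.93 wt% SiO2 ÷ 60.083 g/mol = 1.13060 mol, giving 1.13060 Si and 2.26120 O.
Oxygen sums to 3.01353; scaling by 8/3.01353 = 2.65469 puts the formula on 8 O.
Al: 0.37642 × 2.65469 = 0.999 atoms per formula unit.

0.999 Al apfu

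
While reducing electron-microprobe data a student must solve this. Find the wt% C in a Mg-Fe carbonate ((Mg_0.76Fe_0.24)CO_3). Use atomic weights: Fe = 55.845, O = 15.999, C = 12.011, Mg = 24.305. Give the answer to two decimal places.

13.07 mass %

Molar mass of (Mg_0.76Fe_0.24)CO_3: 0.76×24.305 + 0.24×55.845 + 1×12.011 + 3×15.999 = 91.883 g/mol.
Mass of C per formula unit: 1 × 12.011 = 12.011 g.
Weight fraction C = 12.011 / 91.883 = 0.1307.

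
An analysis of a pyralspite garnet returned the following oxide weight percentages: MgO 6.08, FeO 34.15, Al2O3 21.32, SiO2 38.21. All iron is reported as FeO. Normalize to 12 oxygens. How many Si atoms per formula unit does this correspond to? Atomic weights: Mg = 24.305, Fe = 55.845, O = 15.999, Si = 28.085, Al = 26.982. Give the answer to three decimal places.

MgO: 6.08/40.304 = 0.15085 mol → 0.15085 mol Mg, 0.15085 mol O.
FeO: 34.15/71.844 = 0.47534 mol → 0.47534 mol Fe, 0.47534 mol O.
Al2O3: 21.32/101.961 = 0.20910 mol → 0.41820 mol Al, 0.62730 mol O.
SiO2: 38.21/60.083 = 0.63595 mol → 0.63595 mol Si, 1.27190 mol O.
Total oxygen = 2.52539 mol. Normalization factor = 12/2.52539 = 4.75174.
Si per 12 O = 0.63595 × 4.75174 = 3.022.

3.022 Si apfu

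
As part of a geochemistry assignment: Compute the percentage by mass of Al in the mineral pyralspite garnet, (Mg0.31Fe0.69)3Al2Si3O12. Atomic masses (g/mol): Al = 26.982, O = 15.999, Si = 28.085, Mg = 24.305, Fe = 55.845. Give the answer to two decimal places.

M((Mg0.31Fe0.69)3Al2Si3O12) = 468.410 g/mol.
Al contributes 2 × 26.982 = 53.964 g per mole.
53.964/468.410 = 0.1152 → 11.52%.

11.52 weight percent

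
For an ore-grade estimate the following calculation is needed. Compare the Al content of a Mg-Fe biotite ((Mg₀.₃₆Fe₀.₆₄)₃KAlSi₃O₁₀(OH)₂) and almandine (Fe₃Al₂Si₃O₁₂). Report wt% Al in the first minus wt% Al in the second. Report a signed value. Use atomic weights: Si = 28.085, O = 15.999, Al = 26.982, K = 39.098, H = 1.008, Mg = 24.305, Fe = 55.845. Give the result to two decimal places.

Al in (Mg₀.₃₆Fe₀.₆₄)₃KAlSi₃O₁₀(OH)₂: molar mass 477.811 g/mol; 1×26.982 = 26.982 g → 5.65 wt%.
Al in Fe₃Al₂Si₃O₁₂: molar mass 497.742 g/mol; 2×26.982 = 53.964 g → 10.84 wt%.
Difference = 5.65 − 10.84 = -5.19 percentage points.

-5.19 percentage points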